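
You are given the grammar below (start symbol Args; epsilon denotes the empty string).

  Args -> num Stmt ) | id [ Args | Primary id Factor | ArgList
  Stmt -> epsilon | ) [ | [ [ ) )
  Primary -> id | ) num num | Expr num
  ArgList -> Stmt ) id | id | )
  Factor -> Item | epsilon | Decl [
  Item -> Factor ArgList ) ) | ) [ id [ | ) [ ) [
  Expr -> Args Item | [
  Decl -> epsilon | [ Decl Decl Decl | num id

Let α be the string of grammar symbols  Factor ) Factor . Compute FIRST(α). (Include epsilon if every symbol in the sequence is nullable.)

{ ), [, id, num }

Add FIRST(Factor)\{epsilon} = { ), [, id, num }; Factor is nullable, continue.
) is a terminal; add {)} and stop.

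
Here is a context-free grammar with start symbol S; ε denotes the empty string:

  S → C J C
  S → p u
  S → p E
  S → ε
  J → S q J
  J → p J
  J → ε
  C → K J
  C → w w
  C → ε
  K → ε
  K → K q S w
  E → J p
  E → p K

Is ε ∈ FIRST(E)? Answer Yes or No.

Nullable nonterminals: C, J, K, S.
No production of E has an RHS whose symbols are all nullable, so E is not nullable.

No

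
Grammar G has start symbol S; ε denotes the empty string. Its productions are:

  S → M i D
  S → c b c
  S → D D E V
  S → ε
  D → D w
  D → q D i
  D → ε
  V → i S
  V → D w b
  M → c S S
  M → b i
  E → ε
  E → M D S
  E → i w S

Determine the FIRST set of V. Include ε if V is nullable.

V → i S contributes {i}.
From V → D w b: D nullable, take FIRST(D) ∪ {w} = { q, w }.
Union: FIRST(V) = { i, q, w }.

{ i, q, w }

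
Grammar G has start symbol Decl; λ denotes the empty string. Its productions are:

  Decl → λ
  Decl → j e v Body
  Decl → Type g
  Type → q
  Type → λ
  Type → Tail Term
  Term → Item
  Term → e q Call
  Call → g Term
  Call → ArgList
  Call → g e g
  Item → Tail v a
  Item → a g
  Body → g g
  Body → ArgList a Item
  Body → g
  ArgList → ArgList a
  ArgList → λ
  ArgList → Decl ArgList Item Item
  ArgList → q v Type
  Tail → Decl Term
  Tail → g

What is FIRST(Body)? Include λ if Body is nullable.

Body → g g contributes {g}.
From Body → ArgList a Item: ArgList nullable, take FIRST(ArgList) ∪ {a} = { a, e, g, j, q }.
Body → g contributes {g}.
Union: FIRST(Body) = { a, e, g, j, q }.

{ a, e, g, j, q }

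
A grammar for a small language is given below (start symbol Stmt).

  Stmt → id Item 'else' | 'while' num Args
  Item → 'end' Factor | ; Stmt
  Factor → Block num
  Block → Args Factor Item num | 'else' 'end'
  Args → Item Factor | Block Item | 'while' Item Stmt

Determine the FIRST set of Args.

{ 'else', 'end', 'while', ; }

From Args → Item Factor: add FIRST(Item) = { 'end', ; }.
From Args → Block Item: add FIRST(Block) = { 'else', 'end', 'while', ; }.
Args → 'while' Item Stmt contributes {'while'}.
Union: FIRST(Args) = { 'else', 'end', 'while', ; }.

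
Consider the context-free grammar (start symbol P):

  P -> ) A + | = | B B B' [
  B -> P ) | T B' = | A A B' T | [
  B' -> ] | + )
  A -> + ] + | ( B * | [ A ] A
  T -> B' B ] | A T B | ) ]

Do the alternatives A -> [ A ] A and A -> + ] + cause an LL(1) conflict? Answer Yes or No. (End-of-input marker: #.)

FIRST([ A ] A) = { [ } and FIRST(+ ] +) = { + }.
The FIRST sets are disjoint and neither alternative is nullable — no conflict.

No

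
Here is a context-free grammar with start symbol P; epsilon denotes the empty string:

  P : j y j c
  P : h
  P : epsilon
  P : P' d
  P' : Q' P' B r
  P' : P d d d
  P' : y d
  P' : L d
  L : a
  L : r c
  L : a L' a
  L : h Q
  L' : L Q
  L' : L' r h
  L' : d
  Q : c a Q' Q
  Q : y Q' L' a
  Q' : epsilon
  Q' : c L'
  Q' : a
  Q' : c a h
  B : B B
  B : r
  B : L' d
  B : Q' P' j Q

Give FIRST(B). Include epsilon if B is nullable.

From B : B B: add FIRST(B) = { a, c, d, h, j, r, y }.
B : r contributes {r}.
From B : L' d: add FIRST(L') = { a, d, h, r }.
From B : Q' P' j Q: Q' nullable, take FIRST(Q') ∪ FIRST(P') = { a, c, d, h, j, r, y }.
Union: FIRST(B) = { a, c, d, h, j, r, y }.

{ a, c, d, h, j, r, y }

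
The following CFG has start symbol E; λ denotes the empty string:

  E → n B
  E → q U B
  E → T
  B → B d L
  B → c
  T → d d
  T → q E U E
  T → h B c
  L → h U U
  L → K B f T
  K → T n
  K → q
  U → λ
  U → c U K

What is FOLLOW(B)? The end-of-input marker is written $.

{ $, c, d, f, h, n, q }

In E → n B: B is at the end, add FOLLOW(E) = { $, c, d, f, h, n, q }.
In E → q U B: B is at the end, add FOLLOW(E) = { $, c, d, f, h, n, q }.
In B → B d L: add FIRST(d L) = { d }.
In T → h B c: add FIRST(c) = { c }.
In L → K B f T: add FIRST(f T) = { f }.
Union: FOLLOW(B) = { $, c, d, f, h, n, q }.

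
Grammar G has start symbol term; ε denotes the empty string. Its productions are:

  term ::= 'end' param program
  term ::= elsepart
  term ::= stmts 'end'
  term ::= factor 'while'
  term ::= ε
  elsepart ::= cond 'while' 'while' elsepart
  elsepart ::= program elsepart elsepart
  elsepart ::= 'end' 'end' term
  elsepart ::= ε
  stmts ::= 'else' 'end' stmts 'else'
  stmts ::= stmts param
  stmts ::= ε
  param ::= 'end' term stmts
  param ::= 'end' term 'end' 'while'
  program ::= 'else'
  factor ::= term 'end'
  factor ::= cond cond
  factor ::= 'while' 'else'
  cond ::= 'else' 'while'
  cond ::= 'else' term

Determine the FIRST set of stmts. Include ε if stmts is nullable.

{ 'else', 'end', ε }

stmts ::= 'else' 'end' stmts 'else' contributes {'else'}.
From stmts ::= stmts param: stmts nullable, take FIRST(stmts) ∪ FIRST(param) = { 'else', 'end' }.
stmts ::= ε contributes ε.
Union: FIRST(stmts) = { 'else', 'end', ε }.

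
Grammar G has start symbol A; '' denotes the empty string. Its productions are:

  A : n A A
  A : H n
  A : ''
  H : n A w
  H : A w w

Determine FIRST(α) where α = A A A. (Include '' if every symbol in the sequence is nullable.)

{ n, w, '' }

Add FIRST(A)\{''} = { n, w }; A is nullable, continue.
Add FIRST(A)\{''} = { n, w }; A is nullable, continue.
Add FIRST(A)\{''} = { n, w }; A is nullable, continue.
Every symbol is nullable, so include ''.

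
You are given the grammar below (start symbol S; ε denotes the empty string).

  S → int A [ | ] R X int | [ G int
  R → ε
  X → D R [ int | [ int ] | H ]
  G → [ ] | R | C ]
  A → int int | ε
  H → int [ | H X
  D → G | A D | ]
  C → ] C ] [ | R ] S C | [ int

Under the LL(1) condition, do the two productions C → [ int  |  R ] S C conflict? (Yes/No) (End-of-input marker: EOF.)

No

FIRST([ int) = { [ } and FIRST(R ] S C) = { ] }.
The FIRST sets are disjoint and neither alternative is nullable — no conflict.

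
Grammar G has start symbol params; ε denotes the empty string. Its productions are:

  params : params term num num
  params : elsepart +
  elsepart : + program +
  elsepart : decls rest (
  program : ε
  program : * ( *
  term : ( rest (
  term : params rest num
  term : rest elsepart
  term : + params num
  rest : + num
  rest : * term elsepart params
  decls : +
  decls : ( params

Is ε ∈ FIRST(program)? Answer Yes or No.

Yes

program has an ε-production, so program ⇒ ε.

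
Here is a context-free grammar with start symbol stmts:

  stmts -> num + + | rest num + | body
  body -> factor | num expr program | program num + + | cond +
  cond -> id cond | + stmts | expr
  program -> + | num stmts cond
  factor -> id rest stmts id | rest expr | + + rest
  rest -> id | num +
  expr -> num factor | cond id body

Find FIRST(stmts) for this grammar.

stmts -> num + + contributes {num}.
From stmts -> rest num +: add FIRST(rest) = { id, num }.
From stmts -> body: add FIRST(body) = { +, id, num }.
Union: FIRST(stmts) = { +, id, num }.

{ +, id, num }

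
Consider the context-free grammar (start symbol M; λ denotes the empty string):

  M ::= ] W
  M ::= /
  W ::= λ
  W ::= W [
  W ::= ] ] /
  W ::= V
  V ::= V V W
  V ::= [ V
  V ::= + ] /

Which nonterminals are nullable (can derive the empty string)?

Directly nullable (have an λ-production): W.
No other nonterminal has a production whose RHS symbols are all nullable.

{ W }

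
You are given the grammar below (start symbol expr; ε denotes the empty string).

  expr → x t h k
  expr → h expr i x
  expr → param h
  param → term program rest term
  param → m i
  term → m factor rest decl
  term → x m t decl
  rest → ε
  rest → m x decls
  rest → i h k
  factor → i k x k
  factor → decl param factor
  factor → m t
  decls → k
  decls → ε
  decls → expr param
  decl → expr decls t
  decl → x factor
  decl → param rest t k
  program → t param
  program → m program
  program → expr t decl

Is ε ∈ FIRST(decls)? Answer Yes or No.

decls has an ε-production, so decls ⇒ ε.

Yes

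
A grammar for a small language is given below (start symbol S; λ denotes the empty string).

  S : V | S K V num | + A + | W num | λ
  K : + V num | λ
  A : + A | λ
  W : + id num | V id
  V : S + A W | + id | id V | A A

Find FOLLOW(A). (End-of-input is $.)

{ $, +, id, num }

In S : + A +: add FIRST(+) = { + }.
In A : + A: A is at the end, add FOLLOW(A) = { $, +, id, num }.
In V : S + A W: add FIRST(W) = { +, id, num }.
In V : A A: add FIRST(A)\{λ} = { + }.
  Since A is nullable, also add FOLLOW(V) = { $, +, id, num }.
In V : A A: A is at the end, add FOLLOW(V) = { $, +, id, num }.
Union: FOLLOW(A) = { $, +, id, num }.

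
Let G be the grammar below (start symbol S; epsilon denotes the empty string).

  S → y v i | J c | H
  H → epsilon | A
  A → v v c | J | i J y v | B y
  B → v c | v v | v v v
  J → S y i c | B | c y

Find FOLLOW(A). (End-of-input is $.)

{ $, y }

In H → A: A is at the end, add FOLLOW(H) = { $, y }.
Union: FOLLOW(A) = { $, y }.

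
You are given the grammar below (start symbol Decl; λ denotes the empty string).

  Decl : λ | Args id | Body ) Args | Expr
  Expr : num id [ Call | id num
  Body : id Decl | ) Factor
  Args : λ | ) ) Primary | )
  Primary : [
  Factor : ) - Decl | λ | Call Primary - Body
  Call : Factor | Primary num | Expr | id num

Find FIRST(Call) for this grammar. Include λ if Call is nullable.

{ ), [, id, num, λ }

From Call : Factor: add FIRST(Factor) = { ), [, id, num, λ } (including λ since Factor is nullable).
From Call : Primary num: add FIRST(Primary) = { [ }.
From Call : Expr: add FIRST(Expr) = { id, num }.
Call : id num contributes {id}.
Union: FIRST(Call) = { ), [, id, num, λ }.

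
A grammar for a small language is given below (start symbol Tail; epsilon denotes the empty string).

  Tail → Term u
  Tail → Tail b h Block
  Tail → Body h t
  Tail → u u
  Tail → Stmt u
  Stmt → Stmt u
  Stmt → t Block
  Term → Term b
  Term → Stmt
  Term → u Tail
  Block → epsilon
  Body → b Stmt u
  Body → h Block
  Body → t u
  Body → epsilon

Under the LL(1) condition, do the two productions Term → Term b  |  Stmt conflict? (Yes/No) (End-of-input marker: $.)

FIRST(Term b) = { t, u } and FIRST(Stmt) = { t }.
Both contain t, so the two alternatives are not disjoint — LL(1) conflict.

Yes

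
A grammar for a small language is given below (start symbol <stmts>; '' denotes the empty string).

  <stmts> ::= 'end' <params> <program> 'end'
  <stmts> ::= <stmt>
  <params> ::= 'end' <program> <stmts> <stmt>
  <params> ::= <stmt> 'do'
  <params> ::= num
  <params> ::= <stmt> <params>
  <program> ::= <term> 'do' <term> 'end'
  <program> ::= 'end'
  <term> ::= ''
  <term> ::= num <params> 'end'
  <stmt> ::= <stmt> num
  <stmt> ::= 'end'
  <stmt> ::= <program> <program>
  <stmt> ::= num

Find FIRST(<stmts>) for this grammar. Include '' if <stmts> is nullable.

{ 'do', 'end', num }

<stmts> ::= 'end' <params> <program> 'end' contributes {'end'}.
From <stmts> ::= <stmt>: add FIRST(<stmt>) = { 'do', 'end', num }.
Union: FIRST(<stmts>) = { 'do', 'end', num }.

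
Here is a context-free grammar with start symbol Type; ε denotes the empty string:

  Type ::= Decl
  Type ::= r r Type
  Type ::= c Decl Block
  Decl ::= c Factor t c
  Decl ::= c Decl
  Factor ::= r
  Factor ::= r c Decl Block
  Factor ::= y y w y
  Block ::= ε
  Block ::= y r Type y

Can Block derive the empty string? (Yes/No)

Yes

Block has an ε-production, so Block ⇒ ε.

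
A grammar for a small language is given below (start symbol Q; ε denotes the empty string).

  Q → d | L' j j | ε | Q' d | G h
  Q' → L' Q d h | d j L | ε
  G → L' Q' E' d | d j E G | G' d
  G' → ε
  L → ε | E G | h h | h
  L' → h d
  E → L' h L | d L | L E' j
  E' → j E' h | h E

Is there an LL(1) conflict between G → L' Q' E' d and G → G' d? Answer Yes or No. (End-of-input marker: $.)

FIRST(L' Q' E' d) = { h } and FIRST(G' d) = { d }.
The FIRST sets are disjoint and neither alternative is nullable — no conflict.

No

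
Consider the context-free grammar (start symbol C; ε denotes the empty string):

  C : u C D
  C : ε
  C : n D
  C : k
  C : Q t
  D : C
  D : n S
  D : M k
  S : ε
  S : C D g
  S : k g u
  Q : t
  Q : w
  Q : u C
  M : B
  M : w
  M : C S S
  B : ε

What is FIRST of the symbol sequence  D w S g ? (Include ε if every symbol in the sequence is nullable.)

{ g, k, n, t, u, w }

Add FIRST(D)\{ε} = { g, k, n, t, u, w }; D is nullable, continue.
w is a terminal; add {w} and stop.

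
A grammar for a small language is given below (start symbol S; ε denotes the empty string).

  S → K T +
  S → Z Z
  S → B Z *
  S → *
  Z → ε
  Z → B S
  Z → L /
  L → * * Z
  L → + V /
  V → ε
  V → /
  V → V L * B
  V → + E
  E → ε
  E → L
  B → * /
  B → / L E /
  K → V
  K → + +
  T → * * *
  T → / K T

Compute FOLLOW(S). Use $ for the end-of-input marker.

S is the start symbol, so $ ∈ FOLLOW(S).
In Z → B S: S is at the end, add FOLLOW(Z) = { $, *, +, / }.
Union: FOLLOW(S) = { $, *, +, / }.

{ $, *, +, / }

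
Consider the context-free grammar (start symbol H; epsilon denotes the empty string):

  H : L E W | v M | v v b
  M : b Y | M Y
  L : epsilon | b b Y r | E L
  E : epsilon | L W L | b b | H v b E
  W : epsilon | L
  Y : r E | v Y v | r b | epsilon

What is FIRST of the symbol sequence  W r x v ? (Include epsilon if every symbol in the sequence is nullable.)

{ b, r, v }

Add FIRST(W)\{epsilon} = { b, v }; W is nullable, continue.
r is a terminal; add {r} and stop.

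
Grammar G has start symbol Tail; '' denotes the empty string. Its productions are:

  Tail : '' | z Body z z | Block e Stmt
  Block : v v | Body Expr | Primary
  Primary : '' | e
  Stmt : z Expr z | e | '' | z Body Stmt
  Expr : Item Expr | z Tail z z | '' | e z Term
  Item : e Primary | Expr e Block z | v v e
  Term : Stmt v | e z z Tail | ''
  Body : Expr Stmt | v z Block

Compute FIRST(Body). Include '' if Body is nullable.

{ e, v, z, '' }

From Body : Expr Stmt: Expr, Stmt nullable, take FIRST(Expr) ∪ FIRST(Stmt) = { e, v, z }; also '' since the whole RHS is nullable.
Body : v z Block contributes {v}.
Union: FIRST(Body) = { e, v, z, '' }.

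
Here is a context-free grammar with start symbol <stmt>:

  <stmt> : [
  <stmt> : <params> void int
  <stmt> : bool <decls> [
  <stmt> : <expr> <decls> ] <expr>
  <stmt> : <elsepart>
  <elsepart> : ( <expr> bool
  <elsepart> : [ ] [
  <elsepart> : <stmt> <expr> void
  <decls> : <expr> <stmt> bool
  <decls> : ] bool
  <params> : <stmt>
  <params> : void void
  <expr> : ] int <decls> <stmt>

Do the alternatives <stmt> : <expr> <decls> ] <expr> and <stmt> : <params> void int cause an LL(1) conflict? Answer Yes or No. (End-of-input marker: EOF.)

Yes

FIRST(<expr> <decls> ] <expr>) = { ] } and FIRST(<params> void int) = { (, [, ], bool, void }.
Both contain ], so the two alternatives are not disjoint — LL(1) conflict.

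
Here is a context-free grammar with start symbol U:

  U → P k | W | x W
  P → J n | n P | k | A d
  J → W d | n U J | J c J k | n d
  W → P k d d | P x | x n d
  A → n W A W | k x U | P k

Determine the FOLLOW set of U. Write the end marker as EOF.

{ EOF, d, k, n, x }

U is the start symbol, so EOF ∈ FOLLOW(U).
In J → n U J: add FIRST(J) = { k, n, x }.
In A → k x U: U is at the end, add FOLLOW(A) = { d, k, n, x }.
Union: FOLLOW(U) = { EOF, d, k, n, x }.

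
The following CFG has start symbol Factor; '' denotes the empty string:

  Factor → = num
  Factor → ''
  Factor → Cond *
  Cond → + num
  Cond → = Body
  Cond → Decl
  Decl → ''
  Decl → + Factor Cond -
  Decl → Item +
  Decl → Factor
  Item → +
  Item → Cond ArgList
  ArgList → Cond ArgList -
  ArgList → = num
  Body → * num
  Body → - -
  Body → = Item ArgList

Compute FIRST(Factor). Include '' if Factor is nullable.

Factor → = num contributes {=}.
Factor → '' contributes ''.
From Factor → Cond *: Cond nullable, take FIRST(Cond) ∪ {*} = { *, +, = }.
Union: FIRST(Factor) = { *, +, =, '' }.

{ *, +, =, '' }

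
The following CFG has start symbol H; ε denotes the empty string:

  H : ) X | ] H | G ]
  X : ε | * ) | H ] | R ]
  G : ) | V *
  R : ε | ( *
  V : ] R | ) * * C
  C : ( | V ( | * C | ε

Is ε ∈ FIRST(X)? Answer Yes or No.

Yes

X has an ε-production, so X ⇒ ε.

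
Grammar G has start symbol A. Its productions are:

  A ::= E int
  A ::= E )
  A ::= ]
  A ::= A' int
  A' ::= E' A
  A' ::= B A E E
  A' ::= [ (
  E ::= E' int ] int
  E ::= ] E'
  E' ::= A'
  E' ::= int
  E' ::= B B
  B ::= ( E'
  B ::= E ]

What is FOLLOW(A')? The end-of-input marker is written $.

{ (, ), [, ], int }

In A ::= A' int: add FIRST(int) = { int }.
In E' ::= A': A' is at the end, add FOLLOW(E') = { (, ), [, ], int }.
Union: FOLLOW(A') = { (, ), [, ], int }.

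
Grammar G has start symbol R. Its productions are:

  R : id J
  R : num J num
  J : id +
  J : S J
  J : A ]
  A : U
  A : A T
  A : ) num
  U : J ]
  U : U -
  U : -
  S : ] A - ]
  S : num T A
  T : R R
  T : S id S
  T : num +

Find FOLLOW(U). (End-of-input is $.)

{ ), -, ], id, num }

In A : U: U is at the end, add FOLLOW(A) = { ), -, ], id, num }.
In U : U -: add FIRST(-) = { - }.
Union: FOLLOW(U) = { ), -, ], id, num }.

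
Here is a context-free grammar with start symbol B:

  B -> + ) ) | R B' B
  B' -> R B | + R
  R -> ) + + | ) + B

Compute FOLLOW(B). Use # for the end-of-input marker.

{ #, ), + }

B is the start symbol, so # ∈ FOLLOW(B).
In B -> R B' B: B is at the end, add FOLLOW(B) = { #, ), + }.
In B' -> R B: B is at the end, add FOLLOW(B') = { ), + }.
In R -> ) + B: B is at the end, add FOLLOW(R) = { ), + }.
Union: FOLLOW(B) = { #, ), + }.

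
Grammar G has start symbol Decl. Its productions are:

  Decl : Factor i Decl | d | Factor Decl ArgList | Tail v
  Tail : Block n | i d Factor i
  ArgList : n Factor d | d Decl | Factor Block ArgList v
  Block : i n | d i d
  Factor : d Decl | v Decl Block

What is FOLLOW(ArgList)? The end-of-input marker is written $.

In Decl : Factor Decl ArgList: ArgList is at the end, add FOLLOW(Decl) = { $, d, i, n, v }.
In ArgList : Factor Block ArgList v: add FIRST(v) = { v }.
Union: FOLLOW(ArgList) = { $, d, i, n, v }.

{ $, d, i, n, v }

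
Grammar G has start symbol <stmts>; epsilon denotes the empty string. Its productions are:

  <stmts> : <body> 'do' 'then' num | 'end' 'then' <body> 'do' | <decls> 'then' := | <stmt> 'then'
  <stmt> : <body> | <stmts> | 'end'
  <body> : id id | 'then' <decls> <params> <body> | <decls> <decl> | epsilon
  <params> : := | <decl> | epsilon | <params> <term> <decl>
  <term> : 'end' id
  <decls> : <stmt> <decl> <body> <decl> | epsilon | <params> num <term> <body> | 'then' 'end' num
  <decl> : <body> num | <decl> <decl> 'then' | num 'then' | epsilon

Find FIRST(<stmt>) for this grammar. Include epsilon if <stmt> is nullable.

{ 'do', 'end', 'then', :=, id, num, epsilon }

From <stmt> : <body>: add FIRST(<body>) = { 'do', 'end', 'then', :=, id, num, epsilon } (including epsilon since <body> is nullable).
From <stmt> : <stmts>: add FIRST(<stmts>) = { 'do', 'end', 'then', :=, id, num }.
<stmt> : 'end' contributes {'end'}.
Union: FIRST(<stmt>) = { 'do', 'end', 'then', :=, id, num, epsilon }.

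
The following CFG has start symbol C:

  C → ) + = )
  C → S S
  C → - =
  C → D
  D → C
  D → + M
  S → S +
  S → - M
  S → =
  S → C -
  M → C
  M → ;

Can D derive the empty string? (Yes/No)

No

No nonterminal in this grammar is nullable.
No production of D has an RHS whose symbols are all nullable, so D is not nullable.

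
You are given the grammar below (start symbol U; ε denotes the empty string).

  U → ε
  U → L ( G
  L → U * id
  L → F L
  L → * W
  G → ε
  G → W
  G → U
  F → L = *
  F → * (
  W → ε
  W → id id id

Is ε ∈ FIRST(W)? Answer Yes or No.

W has an ε-production, so W ⇒ ε.

Yes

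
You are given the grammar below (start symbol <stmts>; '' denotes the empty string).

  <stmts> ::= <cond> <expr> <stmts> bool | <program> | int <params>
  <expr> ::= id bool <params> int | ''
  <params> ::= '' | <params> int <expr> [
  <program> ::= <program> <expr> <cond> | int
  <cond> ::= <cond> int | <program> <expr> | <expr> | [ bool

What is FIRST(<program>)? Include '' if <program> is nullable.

From <program> ::= <program> <expr> <cond>: add FIRST(<program>) = { int }.
<program> ::= int contributes {int}.
Union: FIRST(<program>) = { int }.

{ int }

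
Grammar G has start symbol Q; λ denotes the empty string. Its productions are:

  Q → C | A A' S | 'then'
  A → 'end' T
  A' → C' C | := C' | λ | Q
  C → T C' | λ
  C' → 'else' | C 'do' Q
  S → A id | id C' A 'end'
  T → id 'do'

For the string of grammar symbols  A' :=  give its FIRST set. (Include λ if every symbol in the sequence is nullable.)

Add FIRST(A')\{λ} = { 'do', 'else', 'end', 'then', :=, id }; A' is nullable, continue.
:= is a terminal; add {:=} and stop.

{ 'do', 'else', 'end', 'then', :=, id }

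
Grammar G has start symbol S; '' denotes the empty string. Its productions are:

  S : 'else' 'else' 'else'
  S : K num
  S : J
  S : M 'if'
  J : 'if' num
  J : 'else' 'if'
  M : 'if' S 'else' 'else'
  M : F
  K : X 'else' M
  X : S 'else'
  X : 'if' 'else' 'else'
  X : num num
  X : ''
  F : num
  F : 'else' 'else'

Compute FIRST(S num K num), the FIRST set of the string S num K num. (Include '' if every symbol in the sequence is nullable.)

Add FIRST(S) = { 'else', 'if', num }; S is not nullable, stop.

{ 'else', 'if', num }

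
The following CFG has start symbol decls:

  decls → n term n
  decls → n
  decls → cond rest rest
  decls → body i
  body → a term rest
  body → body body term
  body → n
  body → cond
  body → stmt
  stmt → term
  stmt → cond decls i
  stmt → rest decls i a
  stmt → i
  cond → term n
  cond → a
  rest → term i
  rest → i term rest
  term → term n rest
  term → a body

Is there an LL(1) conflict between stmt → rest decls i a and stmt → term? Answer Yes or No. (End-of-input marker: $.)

FIRST(rest decls i a) = { a, i } and FIRST(term) = { a }.
Both contain a, so the two alternatives are not disjoint — LL(1) conflict.

Yes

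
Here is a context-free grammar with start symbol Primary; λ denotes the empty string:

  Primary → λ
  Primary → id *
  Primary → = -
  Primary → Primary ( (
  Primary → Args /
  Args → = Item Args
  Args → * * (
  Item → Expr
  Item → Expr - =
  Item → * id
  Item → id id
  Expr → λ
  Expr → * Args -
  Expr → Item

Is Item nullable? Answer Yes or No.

Item → Expr and each of Expr is nullable, so Item ⇒* λ.

Yes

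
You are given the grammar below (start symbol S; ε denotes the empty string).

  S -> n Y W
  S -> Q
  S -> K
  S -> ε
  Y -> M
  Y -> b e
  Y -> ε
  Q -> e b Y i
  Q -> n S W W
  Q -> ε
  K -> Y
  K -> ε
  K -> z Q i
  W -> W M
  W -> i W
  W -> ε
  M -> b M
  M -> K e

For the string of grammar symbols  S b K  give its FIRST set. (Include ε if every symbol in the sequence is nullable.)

Add FIRST(S)\{ε} = { b, e, n, z }; S is nullable, continue.
b is a terminal; add {b} and stop.

{ b, e, n, z }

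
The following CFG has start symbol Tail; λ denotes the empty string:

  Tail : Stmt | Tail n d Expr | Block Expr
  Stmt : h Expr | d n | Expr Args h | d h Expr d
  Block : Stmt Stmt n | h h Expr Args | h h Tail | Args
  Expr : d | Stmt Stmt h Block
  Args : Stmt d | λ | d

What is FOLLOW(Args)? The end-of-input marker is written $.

{ $, d, h, n }

In Stmt : Expr Args h: add FIRST(h) = { h }.
In Block : h h Expr Args: Args is at the end, add FOLLOW(Block) = { $, d, h, n }.
In Block : Args: Args is at the end, add FOLLOW(Block) = { $, d, h, n }.
Union: FOLLOW(Args) = { $, d, h, n }.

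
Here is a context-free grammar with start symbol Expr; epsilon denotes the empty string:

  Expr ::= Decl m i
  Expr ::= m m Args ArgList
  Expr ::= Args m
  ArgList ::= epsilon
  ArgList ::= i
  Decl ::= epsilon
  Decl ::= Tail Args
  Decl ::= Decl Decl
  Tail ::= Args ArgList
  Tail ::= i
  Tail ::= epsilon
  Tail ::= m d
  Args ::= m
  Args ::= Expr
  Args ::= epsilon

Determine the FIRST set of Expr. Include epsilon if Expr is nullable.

{ i, m }

From Expr ::= Decl m i: Decl nullable, take FIRST(Decl) ∪ {m} = { i, m }.
Expr ::= m m Args ArgList contributes {m}.
From Expr ::= Args m: Args nullable, take FIRST(Args) ∪ {m} = { i, m }.
Union: FIRST(Expr) = { i, m }.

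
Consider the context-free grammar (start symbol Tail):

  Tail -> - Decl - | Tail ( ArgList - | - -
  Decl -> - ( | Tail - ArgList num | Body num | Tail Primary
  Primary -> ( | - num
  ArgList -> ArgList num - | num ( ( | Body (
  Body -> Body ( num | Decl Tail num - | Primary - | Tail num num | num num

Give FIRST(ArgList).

{ (, -, num }

From ArgList -> ArgList num -: add FIRST(ArgList) = { (, -, num }.
ArgList -> num ( ( contributes {num}.
From ArgList -> Body (: add FIRST(Body) = { (, -, num }.
Union: FIRST(ArgList) = { (, -, num }.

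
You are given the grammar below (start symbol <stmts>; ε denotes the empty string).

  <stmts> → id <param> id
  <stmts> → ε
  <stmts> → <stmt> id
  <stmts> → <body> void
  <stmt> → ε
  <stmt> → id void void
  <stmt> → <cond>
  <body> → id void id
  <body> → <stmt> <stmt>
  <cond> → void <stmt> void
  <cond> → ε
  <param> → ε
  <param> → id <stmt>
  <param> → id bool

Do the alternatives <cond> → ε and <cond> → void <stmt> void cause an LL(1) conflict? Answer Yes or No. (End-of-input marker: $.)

FIRST(ε) = { ε } and FIRST(void <stmt> void) = { void }.
The first alternative is nullable and FOLLOW(<cond>) = { id, void } shares void with FIRST of the second — conflict.

Yes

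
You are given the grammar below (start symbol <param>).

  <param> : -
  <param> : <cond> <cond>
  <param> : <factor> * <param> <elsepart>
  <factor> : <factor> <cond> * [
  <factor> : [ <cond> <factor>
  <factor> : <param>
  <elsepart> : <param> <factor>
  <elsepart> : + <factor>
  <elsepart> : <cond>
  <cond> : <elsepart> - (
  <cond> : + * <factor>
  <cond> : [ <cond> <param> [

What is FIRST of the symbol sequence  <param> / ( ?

Add FIRST(<param>) = { +, -, [ }; <param> is not nullable, stop.

{ +, -, [ }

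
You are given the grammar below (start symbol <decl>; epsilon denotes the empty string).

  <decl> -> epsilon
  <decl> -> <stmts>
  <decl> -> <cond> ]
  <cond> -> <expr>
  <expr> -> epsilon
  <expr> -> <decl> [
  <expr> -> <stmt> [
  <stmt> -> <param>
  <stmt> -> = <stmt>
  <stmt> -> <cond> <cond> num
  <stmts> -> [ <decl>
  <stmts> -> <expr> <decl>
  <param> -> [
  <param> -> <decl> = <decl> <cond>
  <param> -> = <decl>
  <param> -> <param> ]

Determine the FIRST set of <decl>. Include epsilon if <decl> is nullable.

<decl> -> epsilon contributes epsilon.
From <decl> -> <stmts>: add FIRST(<stmts>) = { =, [, ], num, epsilon } (including epsilon since <stmts> is nullable).
From <decl> -> <cond> ]: <cond> nullable, take FIRST(<cond>) ∪ {]} = { =, [, ], num }.
Union: FIRST(<decl>) = { =, [, ], num, epsilon }.

{ =, [, ], num, epsilon }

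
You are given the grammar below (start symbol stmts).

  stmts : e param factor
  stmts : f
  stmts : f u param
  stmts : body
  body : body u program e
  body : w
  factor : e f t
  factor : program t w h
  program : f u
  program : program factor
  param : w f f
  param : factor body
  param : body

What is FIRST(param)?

{ e, f, w }

param : w f f contributes {w}.
From param : factor body: add FIRST(factor) = { e, f }.
From param : body: add FIRST(body) = { w }.
Union: FIRST(param) = { e, f, w }.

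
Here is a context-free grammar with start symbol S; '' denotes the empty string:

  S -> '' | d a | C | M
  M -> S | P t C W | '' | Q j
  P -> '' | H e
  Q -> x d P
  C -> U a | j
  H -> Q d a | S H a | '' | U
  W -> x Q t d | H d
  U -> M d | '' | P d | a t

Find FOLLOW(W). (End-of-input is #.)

In M -> P t C W: W is at the end, add FOLLOW(M) = { #, a, d, e, j, t, x }.
Union: FOLLOW(W) = { #, a, d, e, j, t, x }.

{ #, a, d, e, j, t, x }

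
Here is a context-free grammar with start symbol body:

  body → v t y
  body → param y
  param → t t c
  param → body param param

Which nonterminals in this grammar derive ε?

{ } (none)

No nonterminal has an empty production or an RHS whose symbols are all nullable.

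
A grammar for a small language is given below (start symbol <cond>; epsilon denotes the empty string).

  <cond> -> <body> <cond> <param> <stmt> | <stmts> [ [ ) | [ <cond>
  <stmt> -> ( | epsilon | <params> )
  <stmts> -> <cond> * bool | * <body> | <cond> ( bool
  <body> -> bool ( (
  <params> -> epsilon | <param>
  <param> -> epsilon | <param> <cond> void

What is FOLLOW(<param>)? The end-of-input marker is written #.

In <cond> -> <body> <cond> <param> <stmt>: add FIRST(<stmt>)\{epsilon} = { (, ), *, [, bool }.
  Since <stmt> is nullable, also add FOLLOW(<cond>) = { #, (, ), *, [, bool, void }.
In <params> -> <param>: <param> is at the end, add FOLLOW(<params>) = { ) }.
In <param> -> <param> <cond> void: add FIRST(<cond> void) = { *, [, bool }.
Union: FOLLOW(<param>) = { #, (, ), *, [, bool, void }.

{ #, (, ), *, [, bool, void }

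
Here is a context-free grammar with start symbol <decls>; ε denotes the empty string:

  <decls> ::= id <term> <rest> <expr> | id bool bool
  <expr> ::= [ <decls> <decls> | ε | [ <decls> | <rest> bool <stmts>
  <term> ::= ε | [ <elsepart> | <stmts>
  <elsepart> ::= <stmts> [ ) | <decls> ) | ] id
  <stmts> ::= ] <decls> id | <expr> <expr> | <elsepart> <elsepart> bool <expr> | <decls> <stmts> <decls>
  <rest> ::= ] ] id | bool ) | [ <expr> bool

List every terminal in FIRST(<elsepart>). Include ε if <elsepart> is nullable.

From <elsepart> ::= <stmts> [ ): <stmts> nullable, take FIRST(<stmts>) ∪ {[} = { [, ], bool, id }.
From <elsepart> ::= <decls> ): add FIRST(<decls>) = { id }.
<elsepart> ::= ] id contributes {]}.
Union: FIRST(<elsepart>) = { [, ], bool, id }.

{ [, ], bool, id }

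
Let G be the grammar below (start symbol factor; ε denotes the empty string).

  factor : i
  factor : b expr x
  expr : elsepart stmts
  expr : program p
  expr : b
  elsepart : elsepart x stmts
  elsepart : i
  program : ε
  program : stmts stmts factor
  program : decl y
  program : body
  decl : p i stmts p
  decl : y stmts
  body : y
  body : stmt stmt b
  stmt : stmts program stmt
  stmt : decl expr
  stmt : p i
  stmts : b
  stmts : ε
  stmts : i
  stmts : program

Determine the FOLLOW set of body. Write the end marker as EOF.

{ b, i, p, x, y }

In program : body: body is at the end, add FOLLOW(program) = { b, i, p, x, y }.
Union: FOLLOW(body) = { b, i, p, x, y }.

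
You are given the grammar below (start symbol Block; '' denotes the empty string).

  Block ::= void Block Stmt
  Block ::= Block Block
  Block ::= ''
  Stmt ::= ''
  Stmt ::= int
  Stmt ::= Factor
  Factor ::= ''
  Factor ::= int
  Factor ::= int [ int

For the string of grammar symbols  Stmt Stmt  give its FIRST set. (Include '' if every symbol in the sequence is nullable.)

Add FIRST(Stmt)\{''} = { int }; Stmt is nullable, continue.
Add FIRST(Stmt)\{''} = { int }; Stmt is nullable, continue.
Every symbol is nullable, so include ''.

{ int, '' }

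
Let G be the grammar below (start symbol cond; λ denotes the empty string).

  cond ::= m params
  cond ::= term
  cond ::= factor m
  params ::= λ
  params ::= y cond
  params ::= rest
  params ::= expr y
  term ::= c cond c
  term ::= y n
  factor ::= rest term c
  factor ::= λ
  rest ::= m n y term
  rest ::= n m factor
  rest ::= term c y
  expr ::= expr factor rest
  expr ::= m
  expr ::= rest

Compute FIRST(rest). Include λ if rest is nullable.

rest ::= m n y term contributes {m}.
rest ::= n m factor contributes {n}.
From rest ::= term c y: add FIRST(term) = { c, y }.
Union: FIRST(rest) = { c, m, n, y }.

{ c, m, n, y }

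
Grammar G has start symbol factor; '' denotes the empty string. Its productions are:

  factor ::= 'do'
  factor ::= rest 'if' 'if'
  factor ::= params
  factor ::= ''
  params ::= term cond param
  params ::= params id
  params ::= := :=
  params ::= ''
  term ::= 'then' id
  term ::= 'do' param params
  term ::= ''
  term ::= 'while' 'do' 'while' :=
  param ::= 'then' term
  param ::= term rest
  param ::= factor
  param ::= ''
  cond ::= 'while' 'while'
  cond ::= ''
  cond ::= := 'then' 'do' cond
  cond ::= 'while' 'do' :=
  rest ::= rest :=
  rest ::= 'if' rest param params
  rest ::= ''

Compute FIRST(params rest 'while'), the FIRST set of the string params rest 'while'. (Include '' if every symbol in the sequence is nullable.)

{ 'do', 'if', 'then', 'while', :=, id }

Add FIRST(params)\{''} = { 'do', 'if', 'then', 'while', :=, id }; params is nullable, continue.
Add FIRST(rest)\{''} = { 'if', := }; rest is nullable, continue.
'while' is a terminal; add {'while'} and stop.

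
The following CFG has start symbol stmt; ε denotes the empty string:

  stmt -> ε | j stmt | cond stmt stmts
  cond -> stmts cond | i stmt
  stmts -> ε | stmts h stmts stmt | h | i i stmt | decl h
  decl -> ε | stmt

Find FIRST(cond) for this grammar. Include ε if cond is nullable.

From cond -> stmts cond: stmts nullable, take FIRST(stmts) ∪ FIRST(cond) = { h, i, j }.
cond -> i stmt contributes {i}.
Union: FIRST(cond) = { h, i, j }.

{ h, i, j }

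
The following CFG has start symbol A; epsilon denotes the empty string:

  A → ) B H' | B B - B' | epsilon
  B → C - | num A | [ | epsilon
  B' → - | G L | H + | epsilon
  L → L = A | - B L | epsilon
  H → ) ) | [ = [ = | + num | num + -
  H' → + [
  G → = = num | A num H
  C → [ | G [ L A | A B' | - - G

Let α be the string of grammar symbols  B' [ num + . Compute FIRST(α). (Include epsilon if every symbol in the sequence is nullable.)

Add FIRST(B')\{epsilon} = { ), +, -, =, [, num }; B' is nullable, continue.
[ is a terminal; add {[} and stop.

{ ), +, -, =, [, num }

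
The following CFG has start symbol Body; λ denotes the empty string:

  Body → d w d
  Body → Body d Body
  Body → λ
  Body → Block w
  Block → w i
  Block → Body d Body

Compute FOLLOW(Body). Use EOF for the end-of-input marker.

{ EOF, d, w }

Body is the start symbol, so EOF ∈ FOLLOW(Body).
In Body → Body d Body: add FIRST(d Body) = { d }.
In Body → Body d Body: Body is at the end, add FOLLOW(Body) = { EOF, d, w }.
In Block → Body d Body: add FIRST(d Body) = { d }.
In Block → Body d Body: Body is at the end, add FOLLOW(Block) = { w }.
Union: FOLLOW(Body) = { EOF, d, w }.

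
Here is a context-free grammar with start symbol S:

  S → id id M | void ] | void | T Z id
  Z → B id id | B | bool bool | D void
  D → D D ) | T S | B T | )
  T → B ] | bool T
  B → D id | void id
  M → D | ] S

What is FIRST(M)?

From M → D: add FIRST(D) = { ), bool, void }.
M → ] S contributes {]}.
Union: FIRST(M) = { ), ], bool, void }.

{ ), ], bool, void }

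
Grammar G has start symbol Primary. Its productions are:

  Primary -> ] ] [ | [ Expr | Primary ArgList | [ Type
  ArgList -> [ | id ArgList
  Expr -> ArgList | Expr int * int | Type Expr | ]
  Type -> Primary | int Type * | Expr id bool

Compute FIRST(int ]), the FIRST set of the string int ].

int is a terminal; add {int} and stop.

{ int }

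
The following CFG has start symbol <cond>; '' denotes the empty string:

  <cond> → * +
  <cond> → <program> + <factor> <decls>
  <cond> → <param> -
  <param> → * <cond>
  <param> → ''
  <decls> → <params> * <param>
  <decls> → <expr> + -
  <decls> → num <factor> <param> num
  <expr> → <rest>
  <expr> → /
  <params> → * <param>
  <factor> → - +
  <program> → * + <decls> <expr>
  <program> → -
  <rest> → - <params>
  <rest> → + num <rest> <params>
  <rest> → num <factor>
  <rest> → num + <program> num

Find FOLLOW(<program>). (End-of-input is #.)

{ +, num }

In <cond> → <program> + <factor> <decls>: add FIRST(+ <factor> <decls>) = { + }.
In <rest> → num + <program> num: add FIRST(num) = { num }.
Union: FOLLOW(<program>) = { +, num }.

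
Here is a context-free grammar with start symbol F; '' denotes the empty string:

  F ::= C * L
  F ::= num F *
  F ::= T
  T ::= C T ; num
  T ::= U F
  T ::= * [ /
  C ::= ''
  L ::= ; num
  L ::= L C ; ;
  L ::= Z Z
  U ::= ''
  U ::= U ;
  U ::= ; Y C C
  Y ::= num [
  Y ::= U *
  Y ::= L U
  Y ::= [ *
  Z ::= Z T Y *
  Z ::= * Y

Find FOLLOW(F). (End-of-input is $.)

F is the start symbol, so $ ∈ FOLLOW(F).
In F ::= num F *: add FIRST(*) = { * }.
In T ::= U F: F is at the end, add FOLLOW(T) = { $, *, ;, [, num }.
Union: FOLLOW(F) = { $, *, ;, [, num }.

{ $, *, ;, [, num }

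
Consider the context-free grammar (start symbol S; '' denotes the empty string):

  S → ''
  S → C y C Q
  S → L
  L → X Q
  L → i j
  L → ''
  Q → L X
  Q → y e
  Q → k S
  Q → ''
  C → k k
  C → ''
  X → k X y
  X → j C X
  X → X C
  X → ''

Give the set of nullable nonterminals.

{ C, L, Q, S, X }

Directly nullable (have an ''-production): S, L, Q, C, X.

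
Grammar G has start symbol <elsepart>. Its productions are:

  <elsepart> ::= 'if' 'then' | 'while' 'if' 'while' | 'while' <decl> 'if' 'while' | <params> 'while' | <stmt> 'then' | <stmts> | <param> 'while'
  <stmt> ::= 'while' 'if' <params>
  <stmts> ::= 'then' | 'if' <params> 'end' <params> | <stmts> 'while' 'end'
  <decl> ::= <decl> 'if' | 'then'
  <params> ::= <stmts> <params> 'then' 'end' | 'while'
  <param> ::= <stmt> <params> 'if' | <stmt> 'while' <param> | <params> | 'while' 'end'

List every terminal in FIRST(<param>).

{ 'if', 'then', 'while' }

From <param> ::= <stmt> <params> 'if': add FIRST(<stmt>) = { 'while' }.
From <param> ::= <stmt> 'while' <param>: add FIRST(<stmt>) = { 'while' }.
From <param> ::= <params>: add FIRST(<params>) = { 'if', 'then', 'while' }.
<param> ::= 'while' 'end' contributes {'while'}.
Union: FIRST(<param>) = { 'if', 'then', 'while' }.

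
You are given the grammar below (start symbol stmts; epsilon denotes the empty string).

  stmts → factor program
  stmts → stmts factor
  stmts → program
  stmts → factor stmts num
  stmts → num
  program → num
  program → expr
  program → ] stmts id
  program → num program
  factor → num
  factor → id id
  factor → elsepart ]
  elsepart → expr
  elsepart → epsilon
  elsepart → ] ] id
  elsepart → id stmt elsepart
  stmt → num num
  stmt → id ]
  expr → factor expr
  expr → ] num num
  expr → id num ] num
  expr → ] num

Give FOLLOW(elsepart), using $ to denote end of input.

{ ] }

In factor → elsepart ]: add FIRST(]) = { ] }.
In elsepart → id stmt elsepart: elsepart is at the end, add FOLLOW(elsepart) = { ] }.
Union: FOLLOW(elsepart) = { ] }.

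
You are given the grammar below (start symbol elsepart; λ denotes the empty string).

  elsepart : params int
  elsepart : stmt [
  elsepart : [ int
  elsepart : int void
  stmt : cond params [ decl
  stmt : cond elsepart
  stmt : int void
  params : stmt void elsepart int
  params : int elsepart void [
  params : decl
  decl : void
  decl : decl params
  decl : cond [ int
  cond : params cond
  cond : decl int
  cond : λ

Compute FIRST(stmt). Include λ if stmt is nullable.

{ [, int, void }

From stmt : cond params [ decl: cond nullable, take FIRST(cond) ∪ FIRST(params) = { [, int, void }.
From stmt : cond elsepart: cond nullable, take FIRST(cond) ∪ FIRST(elsepart) = { [, int, void }.
stmt : int void contributes {int}.
Union: FIRST(stmt) = { [, int, void }.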